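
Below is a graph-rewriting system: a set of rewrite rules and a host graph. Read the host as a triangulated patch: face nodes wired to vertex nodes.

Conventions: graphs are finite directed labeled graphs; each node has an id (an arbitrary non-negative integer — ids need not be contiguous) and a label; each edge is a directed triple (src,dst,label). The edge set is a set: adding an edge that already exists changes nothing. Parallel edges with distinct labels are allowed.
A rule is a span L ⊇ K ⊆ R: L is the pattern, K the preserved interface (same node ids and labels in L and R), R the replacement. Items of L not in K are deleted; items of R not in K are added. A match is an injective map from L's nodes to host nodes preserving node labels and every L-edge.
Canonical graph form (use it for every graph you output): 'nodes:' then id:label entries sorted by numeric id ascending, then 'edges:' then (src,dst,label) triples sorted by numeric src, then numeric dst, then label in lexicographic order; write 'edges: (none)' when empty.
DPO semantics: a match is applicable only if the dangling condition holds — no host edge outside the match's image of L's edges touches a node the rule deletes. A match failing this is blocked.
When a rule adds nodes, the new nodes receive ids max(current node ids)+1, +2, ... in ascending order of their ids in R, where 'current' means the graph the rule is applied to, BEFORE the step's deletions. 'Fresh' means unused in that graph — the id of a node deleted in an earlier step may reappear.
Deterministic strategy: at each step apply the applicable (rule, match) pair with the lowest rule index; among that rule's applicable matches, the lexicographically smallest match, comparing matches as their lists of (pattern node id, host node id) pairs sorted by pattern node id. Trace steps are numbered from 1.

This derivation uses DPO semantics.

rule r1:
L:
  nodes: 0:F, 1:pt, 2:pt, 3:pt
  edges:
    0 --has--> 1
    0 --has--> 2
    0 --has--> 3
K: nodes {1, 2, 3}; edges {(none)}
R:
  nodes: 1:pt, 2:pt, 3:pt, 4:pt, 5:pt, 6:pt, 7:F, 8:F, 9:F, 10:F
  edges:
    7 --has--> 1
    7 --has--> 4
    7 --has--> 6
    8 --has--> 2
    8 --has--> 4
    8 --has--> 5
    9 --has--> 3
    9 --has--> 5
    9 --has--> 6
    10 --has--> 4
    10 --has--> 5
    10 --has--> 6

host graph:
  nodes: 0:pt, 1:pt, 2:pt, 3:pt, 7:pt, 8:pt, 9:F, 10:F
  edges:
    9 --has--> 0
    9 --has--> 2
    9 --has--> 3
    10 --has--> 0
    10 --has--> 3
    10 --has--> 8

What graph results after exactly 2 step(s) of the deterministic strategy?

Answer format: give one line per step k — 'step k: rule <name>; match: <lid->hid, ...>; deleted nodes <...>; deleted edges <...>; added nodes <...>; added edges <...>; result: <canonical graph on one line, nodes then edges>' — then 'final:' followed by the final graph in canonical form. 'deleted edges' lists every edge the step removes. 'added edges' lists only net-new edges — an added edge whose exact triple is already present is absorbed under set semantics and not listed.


step 1: rule r1; match: 0->9, 1->0, 2->2, 3->3; deleted nodes 9; deleted edges (9,0,has); (9,2,has); (9,3,has); added nodes 11, 12, 13, 14, 15, 16, 17; added edges (14,0,has); (14,11,has); (14,13,has); (15,2,has); (15,11,has); (15,12,has); (16,3,has); (16,12,has); (16,13,has); (17,11,has); (17,12,has); (17,13,has); result: nodes: 0:pt, 1:pt, 2:pt, 3:pt, 7:pt, 8:pt, 10:F, 11:pt, 12:pt, 13:pt, 14:F, 15:F, 16:F, 17:F edges: (10,0,has); (10,3,has); (10,8,has); (14,0,has); (14,11,has); (14,13,has); (15,2,has); (15,11,has); (15,12,has); (16,3,has); (16,12,has); (16,13,has); (17,11,has); (17,12,has); (17,13,has)
step 2: rule r1; match: 0->10, 1->0, 2->3, 3->8; deleted nodes 10; deleted edges (10,0,has); (10,3,has); (10,8,has); added nodes 18, 19, 20, 21, 22, 23, 24; added edges (21,0,has); (21,18,has); (21,20,has); (22,3,has); (22,18,has); (22,19,has); (23,8,has); (23,19,has); (23,20,has); (24,18,has); (24,19,has); (24,20,has); result: nodes: 0:pt, 1:pt, 2:pt, 3:pt, 7:pt, 8:pt, 11:pt, 12:pt, 13:pt, 14:F, 15:F, 16:F, 17:F, 18:pt, 19:pt, 20:pt, 21:F, 22:F, 23:F, 24:F edges: (14,0,has); (14,11,has); (14,13,has); (15,2,has); (15,11,has); (15,12,has); (16,3,has); (16,12,has); (16,13,has); (17,11,has); (17,12,has); (17,13,has); (21,0,has); (21,18,has); (21,20,has); (22,3,has); (22,18,has); (22,19,has); (23,8,has); (23,19,has); (23,20,has); (24,18,has); (24,19,has); (24,20,has)
final:
nodes: 0:pt, 1:pt, 2:pt, 3:pt, 7:pt, 8:pt, 11:pt, 12:pt, 13:pt, 14:F, 15:F, 16:F, 17:F, 18:pt, 19:pt, 20:pt, 21:F, 22:F, 23:F, 24:F
edges: (14,0,has); (14,11,has); (14,13,has); (15,2,has); (15,11,has); (15,12,has); (16,3,has); (16,12,has); (16,13,has); (17,11,has); (17,12,has); (17,13,has); (21,0,has); (21,18,has); (21,20,has); (22,3,has); (22,18,has); (22,19,has); (23,8,has); (23,19,has); (23,20,has); (24,18,has); (24,19,has); (24,20,has)


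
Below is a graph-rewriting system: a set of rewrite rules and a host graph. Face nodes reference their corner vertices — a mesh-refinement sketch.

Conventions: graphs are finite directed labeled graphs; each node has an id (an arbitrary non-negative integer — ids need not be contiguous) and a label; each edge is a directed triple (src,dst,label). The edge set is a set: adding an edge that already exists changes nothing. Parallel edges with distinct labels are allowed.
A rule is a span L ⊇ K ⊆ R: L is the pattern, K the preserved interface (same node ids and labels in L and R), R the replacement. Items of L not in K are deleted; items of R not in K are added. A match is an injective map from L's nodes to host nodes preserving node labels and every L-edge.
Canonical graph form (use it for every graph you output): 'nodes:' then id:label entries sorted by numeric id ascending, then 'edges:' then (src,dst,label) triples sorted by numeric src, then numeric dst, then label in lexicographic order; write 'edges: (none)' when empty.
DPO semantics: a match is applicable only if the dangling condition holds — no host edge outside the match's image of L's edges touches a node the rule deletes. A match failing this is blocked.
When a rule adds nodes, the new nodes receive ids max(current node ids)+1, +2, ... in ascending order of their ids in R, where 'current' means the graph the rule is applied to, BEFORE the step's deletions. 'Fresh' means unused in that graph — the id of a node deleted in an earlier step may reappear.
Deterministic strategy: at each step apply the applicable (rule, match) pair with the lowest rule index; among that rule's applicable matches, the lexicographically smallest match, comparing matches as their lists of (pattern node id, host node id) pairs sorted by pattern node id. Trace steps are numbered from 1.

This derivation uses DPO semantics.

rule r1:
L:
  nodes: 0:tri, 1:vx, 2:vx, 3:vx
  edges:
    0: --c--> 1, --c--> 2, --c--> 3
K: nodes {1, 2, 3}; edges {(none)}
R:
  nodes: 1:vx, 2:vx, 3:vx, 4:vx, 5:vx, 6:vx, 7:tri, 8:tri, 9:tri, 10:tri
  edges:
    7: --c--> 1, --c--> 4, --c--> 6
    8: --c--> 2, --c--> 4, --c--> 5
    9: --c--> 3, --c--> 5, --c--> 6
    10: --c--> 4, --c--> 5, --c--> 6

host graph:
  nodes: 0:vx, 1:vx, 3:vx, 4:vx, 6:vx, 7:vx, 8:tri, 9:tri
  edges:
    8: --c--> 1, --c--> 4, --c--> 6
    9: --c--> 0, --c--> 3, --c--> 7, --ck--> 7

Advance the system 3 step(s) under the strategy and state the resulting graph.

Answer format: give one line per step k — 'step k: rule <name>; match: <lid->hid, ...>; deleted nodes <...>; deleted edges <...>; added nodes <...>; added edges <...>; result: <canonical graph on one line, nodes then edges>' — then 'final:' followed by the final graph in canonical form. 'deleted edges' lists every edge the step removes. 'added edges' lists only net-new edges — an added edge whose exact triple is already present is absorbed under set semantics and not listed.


step 1: rule r1; match: 0->8, 1->1, 2->4, 3->6; deleted nodes 8; deleted edges (8,1,c); (8,4,c); (8,6,c); added nodes 10, 11, 12, 13, 14, 15, 16; added edges (13,1,c); (13,10,c); (13,12,c); (14,4,c); (14,10,c); (14,11,c); (15,6,c); (15,11,c); (15,12,c); (16,10,c); (16,11,c); (16,12,c); result: nodes: 0:vx, 1:vx, 3:vx, 4:vx, 6:vx, 7:vx, 9:tri, 10:vx, 11:vx, 12:vx, 13:tri, 14:tri, 15:tri, 16:tri edges: (9,0,c); (9,3,c); (9,7,c); (9,7,ck); (13,1,c); (13,10,c); (13,12,c); (14,4,c); (14,10,c); (14,11,c); (15,6,c); (15,11,c); (15,12,c); (16,10,c); (16,11,c); (16,12,c)
step 2: rule r1; match: 0->13, 1->1, 2->10, 3->12; deleted nodes 13; deleted edges (13,1,c); (13,10,c); (13,12,c); added nodes 17, 18, 19, 20, 21, 22, 23; added edges (20,1,c); (20,17,c); (20,19,c); (21,10,c); (21,17,c); (21,18,c); (22,12,c); (22,18,c); (22,19,c); (23,17,c); (23,18,c); (23,19,c); result: nodes: 0:vx, 1:vx, 3:vx, 4:vx, 6:vx, 7:vx, 9:tri, 10:vx, 11:vx, 12:vx, 14:tri, 15:tri, 16:tri, 17:vx, 18:vx, 19:vx, 20:tri, 21:tri, 22:tri, 23:tri edges: (9,0,c); (9,3,c); (9,7,c); (9,7,ck); (14,4,c); (14,10,c); (14,11,c); (15,6,c); (15,11,c); (15,12,c); (16,10,c); (16,11,c); (16,12,c); (20,1,c); (20,17,c); (20,19,c); (21,10,c); (21,17,c); (21,18,c); (22,12,c); (22,18,c); (22,19,c); (23,17,c); (23,18,c); (23,19,c)
step 3: rule r1; match: 0->14, 1->4, 2->10, 3->11; deleted nodes 14; deleted edges (14,4,c); (14,10,c); (14,11,c); added nodes 24, 25, 26, 27, 28, 29, 30; added edges (27,4,c); (27,24,c); (27,26,c); (28,10,c); (28,24,c); (28,25,c); (29,11,c); (29,25,c); (29,26,c); (30,24,c); (30,25,c); (30,26,c); result: nodes: 0:vx, 1:vx, 3:vx, 4:vx, 6:vx, 7:vx, 9:tri, 10:vx, 11:vx, 12:vx, 15:tri, 16:tri, 17:vx, 18:vx, 19:vx, 20:tri, 21:tri, 22:tri, 23:tri, 24:vx, 25:vx, 26:vx, 27:tri, 28:tri, 29:tri, 30:tri edges: (9,0,c); (9,3,c); (9,7,c); (9,7,ck); (15,6,c); (15,11,c); (15,12,c); (16,10,c); (16,11,c); (16,12,c); (20,1,c); (20,17,c); (20,19,c); (21,10,c); (21,17,c); (21,18,c); (22,12,c); (22,18,c); (22,19,c); (23,17,c); (23,18,c); (23,19,c); (27,4,c); (27,24,c); (27,26,c); (28,10,c); (28,24,c); (28,25,c); (29,11,c); (29,25,c); (29,26,c); (30,24,c); (30,25,c); (30,26,c)
final:
nodes: 0:vx, 1:vx, 3:vx, 4:vx, 6:vx, 7:vx, 9:tri, 10:vx, 11:vx, 12:vx, 15:tri, 16:tri, 17:vx, 18:vx, 19:vx, 20:tri, 21:tri, 22:tri, 23:tri, 24:vx, 25:vx, 26:vx, 27:tri, 28:tri, 29:tri, 30:tri
edges: (9,0,c); (9,3,c); (9,7,c); (9,7,ck); (15,6,c); (15,11,c); (15,12,c); (16,10,c); (16,11,c); (16,12,c); (20,1,c); (20,17,c); (20,19,c); (21,10,c); (21,17,c); (21,18,c); (22,12,c); (22,18,c); (22,19,c); (23,17,c); (23,18,c); (23,19,c); (27,4,c); (27,24,c); (27,26,c); (28,10,c); (28,24,c); (28,25,c); (29,11,c); (29,25,c); (29,26,c); (30,24,c); (30,25,c); (30,26,c)


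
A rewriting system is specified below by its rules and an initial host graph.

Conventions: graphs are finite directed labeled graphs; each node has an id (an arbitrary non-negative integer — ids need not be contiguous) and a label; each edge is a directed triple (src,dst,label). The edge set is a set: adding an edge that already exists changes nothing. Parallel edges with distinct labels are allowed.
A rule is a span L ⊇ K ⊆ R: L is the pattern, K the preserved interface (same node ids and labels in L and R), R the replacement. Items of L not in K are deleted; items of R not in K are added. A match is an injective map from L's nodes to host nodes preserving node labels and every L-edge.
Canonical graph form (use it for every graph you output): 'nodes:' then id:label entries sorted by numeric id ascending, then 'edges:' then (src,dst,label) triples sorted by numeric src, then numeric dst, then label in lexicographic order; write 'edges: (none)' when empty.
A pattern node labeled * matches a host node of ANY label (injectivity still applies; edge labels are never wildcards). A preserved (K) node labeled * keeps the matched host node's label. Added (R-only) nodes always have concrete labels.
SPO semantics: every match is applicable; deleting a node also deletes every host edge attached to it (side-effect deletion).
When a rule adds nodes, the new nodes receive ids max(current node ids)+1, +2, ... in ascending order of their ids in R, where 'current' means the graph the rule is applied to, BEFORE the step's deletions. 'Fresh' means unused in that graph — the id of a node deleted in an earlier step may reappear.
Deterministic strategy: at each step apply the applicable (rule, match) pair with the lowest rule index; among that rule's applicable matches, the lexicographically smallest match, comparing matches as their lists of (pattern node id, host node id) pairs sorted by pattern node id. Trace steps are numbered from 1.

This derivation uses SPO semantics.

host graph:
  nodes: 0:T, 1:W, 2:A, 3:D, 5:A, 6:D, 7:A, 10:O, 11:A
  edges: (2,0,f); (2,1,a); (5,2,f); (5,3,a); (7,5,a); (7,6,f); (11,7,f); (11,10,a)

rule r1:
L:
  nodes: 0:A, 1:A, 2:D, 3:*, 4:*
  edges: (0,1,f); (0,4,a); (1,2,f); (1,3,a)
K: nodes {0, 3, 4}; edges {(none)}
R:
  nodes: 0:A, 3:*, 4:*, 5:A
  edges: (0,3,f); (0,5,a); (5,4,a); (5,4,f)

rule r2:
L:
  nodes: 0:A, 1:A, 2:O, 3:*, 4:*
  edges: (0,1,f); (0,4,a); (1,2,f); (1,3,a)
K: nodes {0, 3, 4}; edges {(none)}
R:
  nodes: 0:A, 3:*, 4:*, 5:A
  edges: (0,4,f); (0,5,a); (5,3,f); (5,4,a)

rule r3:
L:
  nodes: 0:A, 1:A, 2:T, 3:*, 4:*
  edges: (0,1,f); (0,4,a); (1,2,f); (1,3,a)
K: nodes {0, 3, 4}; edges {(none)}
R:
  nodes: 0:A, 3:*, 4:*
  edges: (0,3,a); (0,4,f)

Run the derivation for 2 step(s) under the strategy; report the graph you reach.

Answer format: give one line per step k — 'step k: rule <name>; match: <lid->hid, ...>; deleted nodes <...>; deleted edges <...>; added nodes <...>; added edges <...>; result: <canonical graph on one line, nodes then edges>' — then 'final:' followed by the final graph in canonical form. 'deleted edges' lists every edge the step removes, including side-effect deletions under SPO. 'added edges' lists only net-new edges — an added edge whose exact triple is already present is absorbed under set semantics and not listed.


step 1: rule r1; match: 0->11, 1->7, 2->6, 3->5, 4->10; deleted nodes 6, 7; deleted edges (7,5,a); (7,6,f); (11,7,f); (11,10,a); added nodes 12; added edges (11,5,f); (11,12,a); (12,10,a); (12,10,f); result: nodes: 0:T, 1:W, 2:A, 3:D, 5:A, 10:O, 11:A, 12:A edges: (2,0,f); (2,1,a); (5,2,f); (5,3,a); (11,5,f); (11,12,a); (12,10,a); (12,10,f)
step 2: rule r3; match: 0->5, 1->2, 2->0, 3->1, 4->3; deleted nodes 0, 2; deleted edges (2,0,f); (2,1,a); (5,2,f); (5,3,a); added nodes (none); added edges (5,1,a); (5,3,f); result: nodes: 1:W, 3:D, 5:A, 10:O, 11:A, 12:A edges: (5,1,a); (5,3,f); (11,5,f); (11,12,a); (12,10,a); (12,10,f)
final:
nodes: 1:W, 3:D, 5:A, 10:O, 11:A, 12:A
edges: (5,1,a); (5,3,f); (11,5,f); (11,12,a); (12,10,a); (12,10,f)


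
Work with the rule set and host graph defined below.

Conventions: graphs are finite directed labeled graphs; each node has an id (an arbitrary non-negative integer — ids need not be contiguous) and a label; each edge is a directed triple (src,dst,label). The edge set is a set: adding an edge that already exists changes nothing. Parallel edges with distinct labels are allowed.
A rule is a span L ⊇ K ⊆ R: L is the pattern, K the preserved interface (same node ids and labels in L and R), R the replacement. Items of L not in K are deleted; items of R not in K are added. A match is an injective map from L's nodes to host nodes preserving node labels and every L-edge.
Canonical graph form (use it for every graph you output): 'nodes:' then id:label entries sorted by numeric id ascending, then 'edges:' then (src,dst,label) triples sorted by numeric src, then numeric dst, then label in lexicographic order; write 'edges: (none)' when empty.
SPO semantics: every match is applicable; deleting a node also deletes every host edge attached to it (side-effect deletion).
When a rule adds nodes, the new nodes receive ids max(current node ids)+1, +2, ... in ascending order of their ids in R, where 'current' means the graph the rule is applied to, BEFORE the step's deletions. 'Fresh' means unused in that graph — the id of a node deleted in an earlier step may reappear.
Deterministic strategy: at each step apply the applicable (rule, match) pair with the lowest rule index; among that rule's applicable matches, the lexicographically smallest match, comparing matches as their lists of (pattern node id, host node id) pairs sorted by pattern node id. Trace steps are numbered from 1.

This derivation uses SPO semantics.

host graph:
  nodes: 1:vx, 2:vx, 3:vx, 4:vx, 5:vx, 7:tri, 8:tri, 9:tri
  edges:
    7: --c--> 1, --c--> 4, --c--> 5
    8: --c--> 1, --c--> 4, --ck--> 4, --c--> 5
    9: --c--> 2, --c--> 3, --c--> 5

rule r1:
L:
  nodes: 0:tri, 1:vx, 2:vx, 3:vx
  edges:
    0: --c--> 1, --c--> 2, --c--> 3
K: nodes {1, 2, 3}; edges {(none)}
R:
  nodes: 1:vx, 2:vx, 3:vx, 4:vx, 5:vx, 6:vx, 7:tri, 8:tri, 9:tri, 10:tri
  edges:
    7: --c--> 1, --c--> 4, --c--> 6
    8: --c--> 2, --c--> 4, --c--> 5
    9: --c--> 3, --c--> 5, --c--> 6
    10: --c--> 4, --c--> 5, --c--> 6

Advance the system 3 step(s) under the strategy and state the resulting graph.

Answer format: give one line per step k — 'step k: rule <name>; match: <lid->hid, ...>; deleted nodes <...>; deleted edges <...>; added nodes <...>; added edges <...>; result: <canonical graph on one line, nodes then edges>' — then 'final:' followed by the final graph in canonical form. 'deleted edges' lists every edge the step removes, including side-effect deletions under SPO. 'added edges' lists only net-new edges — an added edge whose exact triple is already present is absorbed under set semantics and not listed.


step 1: rule r1; match: 0->7, 1->1, 2->4, 3->5; deleted nodes 7; deleted edges (7,1,c); (7,4,c); (7,5,c); added nodes 10, 11, 12, 13, 14, 15, 16; added edges (13,1,c); (13,10,c); (13,12,c); (14,4,c); (14,10,c); (14,11,c); (15,5,c); (15,11,c); (15,12,c); (16,10,c); (16,11,c); (16,12,c); result: nodes: 1:vx, 2:vx, 3:vx, 4:vx, 5:vx, 8:tri, 9:tri, 10:vx, 11:vx, 12:vx, 13:tri, 14:tri, 15:tri, 16:tri edges: (8,1,c); (8,4,c); (8,4,ck); (8,5,c); (9,2,c); (9,3,c); (9,5,c); (13,1,c); (13,10,c); (13,12,c); (14,4,c); (14,10,c); (14,11,c); (15,5,c); (15,11,c); (15,12,c); (16,10,c); (16,11,c); (16,12,c)
step 2: rule r1; match: 0->8, 1->1, 2->4, 3->5; deleted nodes 8; deleted edges (8,1,c); (8,4,c); (8,4,ck); (8,5,c); added nodes 17, 18, 19, 20, 21, 22, 23; added edges (20,1,c); (20,17,c); (20,19,c); (21,4,c); (21,17,c); (21,18,c); (22,5,c); (22,18,c); (22,19,c); (23,17,c); (23,18,c); (23,19,c); result: nodes: 1:vx, 2:vx, 3:vx, 4:vx, 5:vx, 9:tri, 10:vx, 11:vx, 12:vx, 13:tri, 14:tri, 15:tri, 16:tri, 17:vx, 18:vx, 19:vx, 20:tri, 21:tri, 22:tri, 23:tri edges: (9,2,c); (9,3,c); (9,5,c); (13,1,c); (13,10,c); (13,12,c); (14,4,c); (14,10,c); (14,11,c); (15,5,c); (15,11,c); (15,12,c); (16,10,c); (16,11,c); (16,12,c); (20,1,c); (20,17,c); (20,19,c); (21,4,c); (21,17,c); (21,18,c); (22,5,c); (22,18,c); (22,19,c); (23,17,c); (23,18,c); (23,19,c)
step 3: rule r1; match: 0->9, 1->2, 2->3, 3->5; deleted nodes 9; deleted edges (9,2,c); (9,3,c); (9,5,c); added nodes 24, 25, 26, 27, 28, 29, 30; added edges (27,2,c); (27,24,c); (27,26,c); (28,3,c); (28,24,c); (28,25,c); (29,5,c); (29,25,c); (29,26,c); (30,24,c); (30,25,c); (30,26,c); result: nodes: 1:vx, 2:vx, 3:vx, 4:vx, 5:vx, 10:vx, 11:vx, 12:vx, 13:tri, 14:tri, 15:tri, 16:tri, 17:vx, 18:vx, 19:vx, 20:tri, 21:tri, 22:tri, 23:tri, 24:vx, 25:vx, 26:vx, 27:tri, 28:tri, 29:tri, 30:tri edges: (13,1,c); (13,10,c); (13,12,c); (14,4,c); (14,10,c); (14,11,c); (15,5,c); (15,11,c); (15,12,c); (16,10,c); (16,11,c); (16,12,c); (20,1,c); (20,17,c); (20,19,c); (21,4,c); (21,17,c); (21,18,c); (22,5,c); (22,18,c); (22,19,c); (23,17,c); (23,18,c); (23,19,c); (27,2,c); (27,24,c); (27,26,c); (28,3,c); (28,24,c); (28,25,c); (29,5,c); (29,25,c); (29,26,c); (30,24,c); (30,25,c); (30,26,c)
final:
nodes: 1:vx, 2:vx, 3:vx, 4:vx, 5:vx, 10:vx, 11:vx, 12:vx, 13:tri, 14:tri, 15:tri, 16:tri, 17:vx, 18:vx, 19:vx, 20:tri, 21:tri, 22:tri, 23:tri, 24:vx, 25:vx, 26:vx, 27:tri, 28:tri, 29:tri, 30:tri
edges: (13,1,c); (13,10,c); (13,12,c); (14,4,c); (14,10,c); (14,11,c); (15,5,c); (15,11,c); (15,12,c); (16,10,c); (16,11,c); (16,12,c); (20,1,c); (20,17,c); (20,19,c); (21,4,c); (21,17,c); (21,18,c); (22,5,c); (22,18,c); (22,19,c); (23,17,c); (23,18,c); (23,19,c); (27,2,c); (27,24,c); (27,26,c); (28,3,c); (28,24,c); (28,25,c); (29,5,c); (29,25,c); (29,26,c); (30,24,c); (30,25,c); (30,26,c)


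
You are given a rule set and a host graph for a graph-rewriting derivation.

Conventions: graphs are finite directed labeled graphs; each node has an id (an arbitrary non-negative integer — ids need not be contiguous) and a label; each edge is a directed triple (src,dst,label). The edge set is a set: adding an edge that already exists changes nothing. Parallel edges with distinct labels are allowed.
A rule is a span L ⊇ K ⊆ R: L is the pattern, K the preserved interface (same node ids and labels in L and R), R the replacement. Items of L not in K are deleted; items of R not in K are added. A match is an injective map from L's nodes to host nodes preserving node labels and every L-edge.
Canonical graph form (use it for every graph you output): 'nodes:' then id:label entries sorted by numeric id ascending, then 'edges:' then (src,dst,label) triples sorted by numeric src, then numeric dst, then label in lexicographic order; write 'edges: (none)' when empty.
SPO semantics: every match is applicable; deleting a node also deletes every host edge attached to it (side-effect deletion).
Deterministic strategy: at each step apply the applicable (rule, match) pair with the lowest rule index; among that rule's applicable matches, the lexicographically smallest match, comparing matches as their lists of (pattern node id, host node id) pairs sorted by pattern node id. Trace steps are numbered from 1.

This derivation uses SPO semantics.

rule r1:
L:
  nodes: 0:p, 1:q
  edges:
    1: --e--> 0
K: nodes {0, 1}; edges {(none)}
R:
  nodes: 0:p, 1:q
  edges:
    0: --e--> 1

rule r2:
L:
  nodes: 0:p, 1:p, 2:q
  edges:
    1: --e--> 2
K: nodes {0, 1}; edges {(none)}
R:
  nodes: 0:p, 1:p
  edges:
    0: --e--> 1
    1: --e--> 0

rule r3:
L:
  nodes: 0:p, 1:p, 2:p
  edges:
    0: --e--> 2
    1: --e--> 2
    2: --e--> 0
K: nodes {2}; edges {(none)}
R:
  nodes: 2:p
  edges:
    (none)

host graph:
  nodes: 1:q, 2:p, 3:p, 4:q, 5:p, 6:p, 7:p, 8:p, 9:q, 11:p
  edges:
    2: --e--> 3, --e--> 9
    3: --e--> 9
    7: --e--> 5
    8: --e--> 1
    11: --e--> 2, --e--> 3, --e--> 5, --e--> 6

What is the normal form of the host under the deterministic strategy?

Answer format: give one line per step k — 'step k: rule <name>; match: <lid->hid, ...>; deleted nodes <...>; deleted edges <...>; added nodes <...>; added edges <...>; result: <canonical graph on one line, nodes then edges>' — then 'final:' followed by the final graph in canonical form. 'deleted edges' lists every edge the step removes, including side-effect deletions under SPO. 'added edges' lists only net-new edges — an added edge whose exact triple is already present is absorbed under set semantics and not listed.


step 1: rule r2; match: 0->2, 1->3, 2->9; deleted nodes 9; deleted edges (2,9,e); (3,9,e); added nodes (none); added edges (3,2,e); result: nodes: 1:q, 2:p, 3:p, 4:q, 5:p, 6:p, 7:p, 8:p, 11:p edges: (2,3,e); (3,2,e); (7,5,e); (8,1,e); (11,2,e); (11,3,e); (11,5,e); (11,6,e)
step 2: rule r2; match: 0->2, 1->8, 2->1; deleted nodes 1; deleted edges (8,1,e); added nodes (none); added edges (2,8,e); (8,2,e); result: nodes: 2:p, 3:p, 4:q, 5:p, 6:p, 7:p, 8:p, 11:p edges: (2,3,e); (2,8,e); (3,2,e); (7,5,e); (8,2,e); (11,2,e); (11,3,e); (11,5,e); (11,6,e)
step 3: rule r3; match: 0->2, 1->11, 2->3; deleted nodes 2, 11; deleted edges (2,3,e); (2,8,e); (3,2,e); (8,2,e); (11,2,e); (11,3,e); (11,5,e); (11,6,e); added nodes (none); added edges (none); result: nodes: 3:p, 4:q, 5:p, 6:p, 7:p, 8:p edges: (7,5,e)
final:
nodes: 3:p, 4:q, 5:p, 6:p, 7:p, 8:p
edges: (7,5,e)


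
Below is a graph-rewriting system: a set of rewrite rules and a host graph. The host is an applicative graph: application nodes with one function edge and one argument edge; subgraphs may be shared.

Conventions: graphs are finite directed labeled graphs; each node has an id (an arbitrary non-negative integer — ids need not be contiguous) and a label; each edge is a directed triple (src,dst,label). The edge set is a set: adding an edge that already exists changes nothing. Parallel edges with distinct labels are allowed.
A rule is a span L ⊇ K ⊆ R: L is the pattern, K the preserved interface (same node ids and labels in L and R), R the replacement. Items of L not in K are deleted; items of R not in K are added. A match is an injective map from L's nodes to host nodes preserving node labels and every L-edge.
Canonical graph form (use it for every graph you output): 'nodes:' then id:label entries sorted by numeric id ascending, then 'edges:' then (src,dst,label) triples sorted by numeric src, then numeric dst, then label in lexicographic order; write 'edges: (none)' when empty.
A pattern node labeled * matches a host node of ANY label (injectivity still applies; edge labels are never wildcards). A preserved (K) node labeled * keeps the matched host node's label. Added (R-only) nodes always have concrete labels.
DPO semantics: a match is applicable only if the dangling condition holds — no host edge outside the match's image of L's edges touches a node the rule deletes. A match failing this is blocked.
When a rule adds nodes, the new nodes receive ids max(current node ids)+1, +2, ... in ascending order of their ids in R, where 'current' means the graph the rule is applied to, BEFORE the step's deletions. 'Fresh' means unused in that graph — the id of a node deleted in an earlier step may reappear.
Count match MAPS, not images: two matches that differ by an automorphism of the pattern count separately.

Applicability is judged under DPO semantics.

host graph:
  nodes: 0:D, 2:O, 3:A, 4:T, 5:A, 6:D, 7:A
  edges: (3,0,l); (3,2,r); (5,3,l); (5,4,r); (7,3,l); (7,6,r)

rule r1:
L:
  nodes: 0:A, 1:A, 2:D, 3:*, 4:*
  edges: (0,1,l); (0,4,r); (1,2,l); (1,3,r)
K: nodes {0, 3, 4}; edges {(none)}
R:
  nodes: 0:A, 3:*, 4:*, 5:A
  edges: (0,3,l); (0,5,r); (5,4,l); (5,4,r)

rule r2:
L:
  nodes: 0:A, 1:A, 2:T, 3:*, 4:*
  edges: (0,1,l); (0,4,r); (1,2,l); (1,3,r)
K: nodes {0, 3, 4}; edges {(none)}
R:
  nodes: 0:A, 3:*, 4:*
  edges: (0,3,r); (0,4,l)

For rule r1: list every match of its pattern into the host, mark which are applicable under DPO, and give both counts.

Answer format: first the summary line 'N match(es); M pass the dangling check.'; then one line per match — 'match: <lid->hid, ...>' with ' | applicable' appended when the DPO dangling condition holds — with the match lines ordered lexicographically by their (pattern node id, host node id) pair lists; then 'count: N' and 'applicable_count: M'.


2 match(es); 0 pass the dangling check.
match: 0->5, 1->3, 2->0, 3->2, 4->4
match: 0->7, 1->3, 2->0, 3->2, 4->6
count: 2
applicable_count: 0


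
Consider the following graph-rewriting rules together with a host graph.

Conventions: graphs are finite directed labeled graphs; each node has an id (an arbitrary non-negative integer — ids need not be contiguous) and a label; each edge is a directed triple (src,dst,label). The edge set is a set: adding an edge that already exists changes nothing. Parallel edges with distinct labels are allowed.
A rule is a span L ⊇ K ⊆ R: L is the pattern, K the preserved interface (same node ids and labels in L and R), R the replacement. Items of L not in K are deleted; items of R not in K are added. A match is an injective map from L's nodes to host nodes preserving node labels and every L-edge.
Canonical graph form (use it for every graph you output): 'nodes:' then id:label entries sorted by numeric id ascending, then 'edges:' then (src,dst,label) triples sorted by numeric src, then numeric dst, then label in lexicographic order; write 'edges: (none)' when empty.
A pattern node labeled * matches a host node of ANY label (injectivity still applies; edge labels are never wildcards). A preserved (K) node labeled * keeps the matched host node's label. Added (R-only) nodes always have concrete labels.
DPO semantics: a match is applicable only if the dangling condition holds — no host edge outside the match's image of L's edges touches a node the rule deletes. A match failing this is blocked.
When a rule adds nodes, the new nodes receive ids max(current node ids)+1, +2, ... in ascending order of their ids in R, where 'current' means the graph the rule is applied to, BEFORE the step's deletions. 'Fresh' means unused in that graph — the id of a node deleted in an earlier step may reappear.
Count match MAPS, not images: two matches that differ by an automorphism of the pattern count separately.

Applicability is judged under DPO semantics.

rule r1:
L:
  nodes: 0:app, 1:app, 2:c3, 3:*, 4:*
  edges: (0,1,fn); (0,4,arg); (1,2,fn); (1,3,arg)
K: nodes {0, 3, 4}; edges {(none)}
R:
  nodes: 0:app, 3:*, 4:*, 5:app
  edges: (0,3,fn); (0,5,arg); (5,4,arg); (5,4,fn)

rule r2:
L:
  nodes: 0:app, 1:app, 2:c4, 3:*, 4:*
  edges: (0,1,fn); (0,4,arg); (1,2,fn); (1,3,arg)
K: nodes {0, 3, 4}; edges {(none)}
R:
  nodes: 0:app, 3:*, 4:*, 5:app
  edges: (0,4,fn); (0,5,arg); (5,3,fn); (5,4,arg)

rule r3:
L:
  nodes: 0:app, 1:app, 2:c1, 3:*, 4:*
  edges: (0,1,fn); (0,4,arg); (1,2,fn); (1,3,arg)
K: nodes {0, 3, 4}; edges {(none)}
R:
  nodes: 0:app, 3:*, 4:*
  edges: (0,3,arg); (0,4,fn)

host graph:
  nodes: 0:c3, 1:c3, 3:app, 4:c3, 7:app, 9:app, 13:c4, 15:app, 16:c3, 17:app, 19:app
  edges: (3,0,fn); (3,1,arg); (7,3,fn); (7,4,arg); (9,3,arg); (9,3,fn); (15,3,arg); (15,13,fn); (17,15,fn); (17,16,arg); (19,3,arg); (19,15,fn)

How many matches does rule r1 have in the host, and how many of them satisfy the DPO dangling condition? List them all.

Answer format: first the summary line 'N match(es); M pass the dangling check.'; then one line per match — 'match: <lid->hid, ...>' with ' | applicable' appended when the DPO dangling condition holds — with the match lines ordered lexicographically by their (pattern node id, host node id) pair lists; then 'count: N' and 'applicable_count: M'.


1 match(es); 0 pass the dangling check.
match: 0->7, 1->3, 2->0, 3->1, 4->4
count: 1
applicable_count: 0


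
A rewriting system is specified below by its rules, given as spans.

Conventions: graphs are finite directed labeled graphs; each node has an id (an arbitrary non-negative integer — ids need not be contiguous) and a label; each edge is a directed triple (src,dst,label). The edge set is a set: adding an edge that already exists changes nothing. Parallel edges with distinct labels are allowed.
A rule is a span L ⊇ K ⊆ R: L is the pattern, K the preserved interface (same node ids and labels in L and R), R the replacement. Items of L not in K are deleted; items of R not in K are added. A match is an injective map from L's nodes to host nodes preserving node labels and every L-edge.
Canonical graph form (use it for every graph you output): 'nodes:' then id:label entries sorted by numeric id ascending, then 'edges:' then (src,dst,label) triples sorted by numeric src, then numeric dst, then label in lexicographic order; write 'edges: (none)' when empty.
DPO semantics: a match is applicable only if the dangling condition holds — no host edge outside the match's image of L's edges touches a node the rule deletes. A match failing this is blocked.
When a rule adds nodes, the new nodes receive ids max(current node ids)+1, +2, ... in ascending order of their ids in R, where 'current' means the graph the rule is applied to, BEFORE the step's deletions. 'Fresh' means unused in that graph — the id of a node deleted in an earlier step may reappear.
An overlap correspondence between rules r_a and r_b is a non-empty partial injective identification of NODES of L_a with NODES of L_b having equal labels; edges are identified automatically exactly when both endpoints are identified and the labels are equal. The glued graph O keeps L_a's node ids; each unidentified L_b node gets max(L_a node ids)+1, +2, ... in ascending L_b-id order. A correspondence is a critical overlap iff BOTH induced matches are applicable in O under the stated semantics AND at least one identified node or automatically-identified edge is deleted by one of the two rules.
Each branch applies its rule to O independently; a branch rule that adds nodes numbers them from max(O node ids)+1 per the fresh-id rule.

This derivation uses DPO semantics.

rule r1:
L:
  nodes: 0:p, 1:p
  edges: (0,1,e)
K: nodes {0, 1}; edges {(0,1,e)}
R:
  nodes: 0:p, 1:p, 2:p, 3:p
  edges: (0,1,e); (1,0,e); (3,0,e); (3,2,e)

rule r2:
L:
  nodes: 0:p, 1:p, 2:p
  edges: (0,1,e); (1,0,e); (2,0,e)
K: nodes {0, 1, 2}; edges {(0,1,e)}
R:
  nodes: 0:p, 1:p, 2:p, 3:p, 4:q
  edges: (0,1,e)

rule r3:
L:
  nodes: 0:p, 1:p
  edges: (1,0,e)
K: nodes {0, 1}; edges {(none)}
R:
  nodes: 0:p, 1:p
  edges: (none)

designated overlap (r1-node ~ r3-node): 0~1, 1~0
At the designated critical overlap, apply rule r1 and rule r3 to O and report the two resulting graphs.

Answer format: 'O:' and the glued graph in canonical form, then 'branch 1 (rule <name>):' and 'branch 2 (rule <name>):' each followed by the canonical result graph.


O:
nodes: 0:p, 1:p
edges: (0,1,e)
branch 1 (rule r1):
nodes: 0:p, 1:p, 2:p, 3:p
edges: (0,1,e); (1,0,e); (3,0,e); (3,2,e)
branch 2 (rule r3):
nodes: 0:p, 1:p
edges: (none)


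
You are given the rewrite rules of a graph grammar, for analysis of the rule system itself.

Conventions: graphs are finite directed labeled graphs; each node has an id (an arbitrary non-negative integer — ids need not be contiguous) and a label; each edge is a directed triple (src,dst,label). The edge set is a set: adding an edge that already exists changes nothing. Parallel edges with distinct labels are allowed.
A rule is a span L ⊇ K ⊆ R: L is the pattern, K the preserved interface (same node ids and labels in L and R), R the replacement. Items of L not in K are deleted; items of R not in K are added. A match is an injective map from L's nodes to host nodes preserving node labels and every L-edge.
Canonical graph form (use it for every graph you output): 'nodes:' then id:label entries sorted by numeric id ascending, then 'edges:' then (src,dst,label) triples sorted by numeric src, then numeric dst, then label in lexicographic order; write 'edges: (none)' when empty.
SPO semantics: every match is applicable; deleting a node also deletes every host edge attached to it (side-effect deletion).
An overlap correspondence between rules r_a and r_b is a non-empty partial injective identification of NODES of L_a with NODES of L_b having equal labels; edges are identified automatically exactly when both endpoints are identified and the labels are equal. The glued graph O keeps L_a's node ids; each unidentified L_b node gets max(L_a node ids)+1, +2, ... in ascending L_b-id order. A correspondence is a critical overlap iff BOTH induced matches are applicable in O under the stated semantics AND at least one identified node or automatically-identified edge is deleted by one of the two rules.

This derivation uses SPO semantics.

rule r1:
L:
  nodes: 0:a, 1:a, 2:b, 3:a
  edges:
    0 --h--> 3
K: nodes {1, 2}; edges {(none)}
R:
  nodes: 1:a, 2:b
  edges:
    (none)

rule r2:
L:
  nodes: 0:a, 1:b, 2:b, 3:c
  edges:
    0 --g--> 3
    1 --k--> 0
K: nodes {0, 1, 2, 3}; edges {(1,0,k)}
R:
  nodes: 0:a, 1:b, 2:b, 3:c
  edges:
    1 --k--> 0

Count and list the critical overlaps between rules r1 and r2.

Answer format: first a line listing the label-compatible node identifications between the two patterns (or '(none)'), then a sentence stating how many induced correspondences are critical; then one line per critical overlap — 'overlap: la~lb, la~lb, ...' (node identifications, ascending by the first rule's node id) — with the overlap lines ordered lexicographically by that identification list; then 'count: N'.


label-compatible node identifications between L(r1) and L(r2): 0~0, 1~0, 2~1, 2~2, 3~0
6 of the induced correspondences are critical overlaps of r1 and r2.
overlap: 0~0
overlap: 0~0, 2~1
overlap: 0~0, 2~2
overlap: 2~1, 3~0
overlap: 2~2, 3~0
overlap: 3~0
count: 6


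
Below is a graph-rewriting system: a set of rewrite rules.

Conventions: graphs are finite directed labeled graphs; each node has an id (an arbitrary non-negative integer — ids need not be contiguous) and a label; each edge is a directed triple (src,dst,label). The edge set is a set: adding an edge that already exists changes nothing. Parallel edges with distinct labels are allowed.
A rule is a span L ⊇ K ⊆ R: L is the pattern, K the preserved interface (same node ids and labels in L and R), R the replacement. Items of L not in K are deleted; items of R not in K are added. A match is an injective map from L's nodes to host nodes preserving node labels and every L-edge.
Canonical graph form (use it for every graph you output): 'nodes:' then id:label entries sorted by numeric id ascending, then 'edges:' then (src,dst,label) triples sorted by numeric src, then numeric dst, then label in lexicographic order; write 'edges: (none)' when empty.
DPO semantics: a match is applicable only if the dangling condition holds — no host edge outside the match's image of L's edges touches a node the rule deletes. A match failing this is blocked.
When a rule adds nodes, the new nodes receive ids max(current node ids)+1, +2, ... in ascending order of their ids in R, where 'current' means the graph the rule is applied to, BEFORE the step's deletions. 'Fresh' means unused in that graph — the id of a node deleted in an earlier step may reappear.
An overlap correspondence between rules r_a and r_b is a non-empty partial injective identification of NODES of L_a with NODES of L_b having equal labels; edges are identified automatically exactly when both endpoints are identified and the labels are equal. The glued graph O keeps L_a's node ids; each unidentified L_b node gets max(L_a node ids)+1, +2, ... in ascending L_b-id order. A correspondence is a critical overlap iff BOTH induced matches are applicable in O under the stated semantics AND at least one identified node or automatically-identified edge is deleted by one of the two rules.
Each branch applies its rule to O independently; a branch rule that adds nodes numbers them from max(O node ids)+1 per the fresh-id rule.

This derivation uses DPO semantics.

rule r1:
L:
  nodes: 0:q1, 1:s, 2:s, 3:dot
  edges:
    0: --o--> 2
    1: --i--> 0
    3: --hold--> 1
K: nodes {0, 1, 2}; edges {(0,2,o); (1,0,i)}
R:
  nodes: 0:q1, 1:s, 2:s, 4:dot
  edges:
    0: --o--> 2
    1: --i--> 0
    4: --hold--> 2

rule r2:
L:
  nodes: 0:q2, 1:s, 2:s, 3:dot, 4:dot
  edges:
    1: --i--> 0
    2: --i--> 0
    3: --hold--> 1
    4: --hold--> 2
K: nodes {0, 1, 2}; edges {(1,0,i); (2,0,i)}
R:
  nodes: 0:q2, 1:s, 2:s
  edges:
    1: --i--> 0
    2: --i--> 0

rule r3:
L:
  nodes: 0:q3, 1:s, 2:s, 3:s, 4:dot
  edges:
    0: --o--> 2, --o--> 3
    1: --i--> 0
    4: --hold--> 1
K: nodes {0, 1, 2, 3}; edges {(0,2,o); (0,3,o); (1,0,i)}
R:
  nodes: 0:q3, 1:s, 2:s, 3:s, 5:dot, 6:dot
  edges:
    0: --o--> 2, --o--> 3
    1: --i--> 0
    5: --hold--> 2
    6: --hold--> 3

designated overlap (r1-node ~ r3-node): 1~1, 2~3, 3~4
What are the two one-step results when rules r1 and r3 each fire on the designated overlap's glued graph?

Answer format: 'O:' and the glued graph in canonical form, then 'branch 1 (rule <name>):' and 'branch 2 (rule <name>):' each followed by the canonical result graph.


O:
nodes: 0:q1, 1:s, 2:s, 3:dot, 4:q3, 5:s
edges: (0,2,o); (1,0,i); (1,4,i); (3,1,hold); (4,2,o); (4,5,o)
branch 1 (rule r1):
nodes: 0:q1, 1:s, 2:s, 4:q3, 5:s, 6:dot
edges: (0,2,o); (1,0,i); (1,4,i); (4,2,o); (4,5,o); (6,2,hold)
branch 2 (rule r3):
nodes: 0:q1, 1:s, 2:s, 4:q3, 5:s, 6:dot, 7:dot
edges: (0,2,o); (1,0,i); (1,4,i); (4,2,o); (4,5,o); (6,5,hold); (7,2,hold)


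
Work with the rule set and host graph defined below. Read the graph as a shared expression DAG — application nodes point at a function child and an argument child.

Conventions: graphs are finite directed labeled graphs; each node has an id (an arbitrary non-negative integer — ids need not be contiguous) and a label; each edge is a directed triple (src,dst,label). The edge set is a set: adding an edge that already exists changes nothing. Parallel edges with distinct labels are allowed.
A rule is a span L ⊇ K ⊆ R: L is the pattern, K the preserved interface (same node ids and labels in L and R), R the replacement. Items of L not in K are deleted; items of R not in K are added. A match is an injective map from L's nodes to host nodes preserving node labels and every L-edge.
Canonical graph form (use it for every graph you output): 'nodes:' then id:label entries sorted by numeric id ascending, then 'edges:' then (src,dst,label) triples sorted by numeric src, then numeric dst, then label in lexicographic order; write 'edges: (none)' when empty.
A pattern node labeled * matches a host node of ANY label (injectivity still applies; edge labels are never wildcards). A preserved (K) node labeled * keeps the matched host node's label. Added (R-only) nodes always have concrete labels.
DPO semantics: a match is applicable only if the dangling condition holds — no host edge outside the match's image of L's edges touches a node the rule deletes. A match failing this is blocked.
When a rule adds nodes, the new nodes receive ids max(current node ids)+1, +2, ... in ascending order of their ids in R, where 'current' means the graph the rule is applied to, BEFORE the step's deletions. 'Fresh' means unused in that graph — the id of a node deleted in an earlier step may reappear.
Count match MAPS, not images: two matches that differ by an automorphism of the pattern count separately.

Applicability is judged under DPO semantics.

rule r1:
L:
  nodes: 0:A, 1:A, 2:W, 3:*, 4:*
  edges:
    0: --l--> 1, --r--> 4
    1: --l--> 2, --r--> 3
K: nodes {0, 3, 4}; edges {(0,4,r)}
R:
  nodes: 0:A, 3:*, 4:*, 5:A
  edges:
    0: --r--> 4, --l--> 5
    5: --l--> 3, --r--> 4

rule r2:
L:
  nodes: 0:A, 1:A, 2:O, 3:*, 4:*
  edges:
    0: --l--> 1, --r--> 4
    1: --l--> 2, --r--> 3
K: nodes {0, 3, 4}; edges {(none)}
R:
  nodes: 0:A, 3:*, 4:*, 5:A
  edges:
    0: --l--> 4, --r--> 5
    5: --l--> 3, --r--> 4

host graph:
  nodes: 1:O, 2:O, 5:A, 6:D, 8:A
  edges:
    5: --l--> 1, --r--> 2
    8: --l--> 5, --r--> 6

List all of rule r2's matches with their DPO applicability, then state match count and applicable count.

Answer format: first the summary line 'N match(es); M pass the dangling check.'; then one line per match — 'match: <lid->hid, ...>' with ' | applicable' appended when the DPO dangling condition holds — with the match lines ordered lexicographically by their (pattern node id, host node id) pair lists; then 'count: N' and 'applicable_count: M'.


1 match(es); 1 pass the dangling check.
match: 0->8, 1->5, 2->1, 3->2, 4->6 | applicable
count: 1
applicable_count: 1
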